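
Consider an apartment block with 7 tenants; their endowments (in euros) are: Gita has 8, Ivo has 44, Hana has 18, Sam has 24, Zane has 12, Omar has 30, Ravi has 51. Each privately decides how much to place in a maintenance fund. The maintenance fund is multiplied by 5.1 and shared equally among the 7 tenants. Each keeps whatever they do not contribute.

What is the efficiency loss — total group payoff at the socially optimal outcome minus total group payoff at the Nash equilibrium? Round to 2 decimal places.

766.70 euros

The private return per contributed unit is 5.1/7 = 0.7286 < 1 for every player regardless of endowment, so the Nash equilibrium is zero contribution and the group total is Σ E_j = 8 + 44 + 18 + 24 + 12 + 30 + 51 = 187.
Each contributed unit returns 5.100 to the group, so the social optimum is full contribution by everyone: group total = 5.100 × 187 = 953.70.
Efficiency loss = (5.100 − 1) × 187 = 766.70.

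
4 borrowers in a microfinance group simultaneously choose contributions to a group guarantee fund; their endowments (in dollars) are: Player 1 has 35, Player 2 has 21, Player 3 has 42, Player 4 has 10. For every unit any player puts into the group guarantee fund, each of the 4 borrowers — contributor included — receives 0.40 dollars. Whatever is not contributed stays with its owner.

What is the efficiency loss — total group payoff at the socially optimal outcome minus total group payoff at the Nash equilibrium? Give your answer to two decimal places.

64.80 dollars

The private return per contributed unit is 0.40 < 1 for everyone, so the Nash equilibrium is zero contribution and the group total is Σ E_j = 35 + 21 + 42 + 10 = 108.
Each contributed unit returns 1.600 to the group, so the social optimum is full contribution by everyone: group total = 1.600 × 108 = 172.80.
Efficiency loss = (1.600 − 1) × 108 = 64.80.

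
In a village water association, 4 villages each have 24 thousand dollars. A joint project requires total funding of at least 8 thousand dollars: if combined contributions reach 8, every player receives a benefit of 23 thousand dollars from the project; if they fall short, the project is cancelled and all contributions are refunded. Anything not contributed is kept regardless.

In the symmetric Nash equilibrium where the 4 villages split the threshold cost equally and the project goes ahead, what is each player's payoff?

Equal share of the threshold: 8/4 = 2.
At this profile no one gains by cutting their contribution: any cut drops the total below 8, the project is cancelled, contributions are refunded, and the deviator ends with 24, which is less than 24 − 2 + 23 = 45. Contributing more than 2 just wastes the excess. So contributing exactly 2 is a best response.
Each player's payoff: 24 − 2 + 23 = 45.

45 thousand dollars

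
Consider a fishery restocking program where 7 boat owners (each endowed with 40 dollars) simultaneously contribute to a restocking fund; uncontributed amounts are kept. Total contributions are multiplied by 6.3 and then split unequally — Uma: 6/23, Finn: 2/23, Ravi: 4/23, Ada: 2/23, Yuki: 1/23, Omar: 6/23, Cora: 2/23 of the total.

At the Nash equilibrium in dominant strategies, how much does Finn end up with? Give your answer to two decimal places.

For player j, contributing a unit is worthwhile iff 6.3 × (j's share) ≥ 1, i.e. iff j's share is at least 0.1587.
Uma, Ravi and Omar are above the threshold, contributing 40 each; the remaining 4 contribute 0. Total contributed: 120.
Finn keeps 40 and receives 6.3 × 120 × 2/23 = 65.74 from the restocking fund, for a payoff of 105.74.

105.74 dollars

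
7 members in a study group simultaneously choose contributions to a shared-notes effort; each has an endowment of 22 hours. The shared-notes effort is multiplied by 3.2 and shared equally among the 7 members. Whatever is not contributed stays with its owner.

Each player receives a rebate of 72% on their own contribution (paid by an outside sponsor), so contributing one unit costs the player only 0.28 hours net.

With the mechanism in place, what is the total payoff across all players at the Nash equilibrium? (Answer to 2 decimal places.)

The effective private return per unit is now (3.2/7) / 0.28 = 1.6327 > 1, so every player's dominant strategy flips to full contribution.
So the Nash equilibrium is full contribution by all 7; the group earns 7 × (22 × 0.72 + 3.2 × 22) = 603.68.

603.68 hours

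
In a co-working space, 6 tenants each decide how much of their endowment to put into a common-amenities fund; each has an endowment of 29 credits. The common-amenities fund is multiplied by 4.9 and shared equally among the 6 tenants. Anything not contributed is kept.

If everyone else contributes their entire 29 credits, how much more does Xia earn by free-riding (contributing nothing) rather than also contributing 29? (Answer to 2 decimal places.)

5.32 credits

Switching from a contribution of 29 to 0 lets Xia keep an extra 29 credits, but lowers the common-amenities fund by 29, which costs Xia their own share of that drop: 4.9/6 × 29 = 23.68.
Net gain = 29 − 23.68 = 5.32. The private return per contributed unit (0.8167) is below 1, so free-riding is indeed the best response regardless of what the others do.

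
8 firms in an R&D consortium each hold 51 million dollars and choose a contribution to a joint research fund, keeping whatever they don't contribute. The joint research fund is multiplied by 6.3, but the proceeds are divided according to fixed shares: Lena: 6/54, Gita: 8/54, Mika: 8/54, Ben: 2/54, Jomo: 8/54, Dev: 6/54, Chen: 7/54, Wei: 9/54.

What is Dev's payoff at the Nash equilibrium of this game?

86.70 million dollars

Player j's private return per contributed unit is 6.3 × (j's share). Contributing is weakly dominant for j when that share is at least 1/6.3 = 0.1587, and contributing 0 is dominant otherwise.
Wei alone (share 9/54) is above the threshold, contributing 51; the remaining 7 contribute 0. Total contributed: 51.
Dev keeps 51 and receives 6.3 × 51 × 6/54 = 35.70 from the joint research fund, for a payoff of 86.70.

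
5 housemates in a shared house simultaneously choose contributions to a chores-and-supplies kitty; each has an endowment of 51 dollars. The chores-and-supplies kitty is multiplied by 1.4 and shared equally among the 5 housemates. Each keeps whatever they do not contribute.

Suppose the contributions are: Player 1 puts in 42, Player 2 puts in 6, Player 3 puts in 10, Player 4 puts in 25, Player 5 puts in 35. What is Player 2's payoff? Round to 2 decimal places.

Total contributed: 42 + 6 + 10 + 25 + 35 = 118.
Each receives 1.4 × 118 / 5 = 33.04 from the chores-and-supplies kitty.
Player 2 keeps 51 − 6 = 45, so Player 2's payoff is 45 + 33.04 = 78.04.

78.04 dollars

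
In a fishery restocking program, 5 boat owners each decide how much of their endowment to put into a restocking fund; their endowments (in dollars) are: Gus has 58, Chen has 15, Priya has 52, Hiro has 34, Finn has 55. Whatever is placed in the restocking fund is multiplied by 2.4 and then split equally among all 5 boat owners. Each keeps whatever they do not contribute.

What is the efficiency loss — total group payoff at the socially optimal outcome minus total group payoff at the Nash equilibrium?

The private return per contributed unit is 2.4/5 = 0.4800 < 1 for every player regardless of endowment, so the Nash equilibrium is zero contribution and the group total is Σ E_j = 58 + 15 + 52 + 34 + 55 = 214.
Each contributed unit returns 2.400 to the group, so the social optimum is full contribution by everyone: group total = 2.400 × 214 = 513.60.
Efficiency loss = (2.400 − 1) × 214 = 299.60.

299.60 dollars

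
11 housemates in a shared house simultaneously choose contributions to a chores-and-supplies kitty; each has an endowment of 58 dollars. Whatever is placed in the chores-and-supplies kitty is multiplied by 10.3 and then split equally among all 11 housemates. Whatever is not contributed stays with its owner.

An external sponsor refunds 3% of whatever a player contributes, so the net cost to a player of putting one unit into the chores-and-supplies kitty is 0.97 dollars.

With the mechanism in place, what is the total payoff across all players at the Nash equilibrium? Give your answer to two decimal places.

With the mechanism, a contributed unit returns (10.3/11) / 0.97 = 0.9653 per unit of net cost — still below 1 — so contributing 0 remains dominant for every player.
Everyone keeps their endowment and the group total is 11 × 58 = 638.

638.00 dollars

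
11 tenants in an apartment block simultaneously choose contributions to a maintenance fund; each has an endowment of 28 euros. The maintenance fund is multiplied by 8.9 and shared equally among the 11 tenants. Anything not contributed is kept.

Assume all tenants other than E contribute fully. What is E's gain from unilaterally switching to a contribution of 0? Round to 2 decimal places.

5.35 euros

Switching from a contribution of 28 to 0 lets E keep an extra 28 euros, but lowers the maintenance fund by 28, which costs E their own share of that drop: 8.9/11 × 28 = 22.65.
Net gain = 28 − 22.65 = 5.35. The private return per contributed unit (0.8091) is below 1, so free-riding is indeed the best response regardless of what the others do.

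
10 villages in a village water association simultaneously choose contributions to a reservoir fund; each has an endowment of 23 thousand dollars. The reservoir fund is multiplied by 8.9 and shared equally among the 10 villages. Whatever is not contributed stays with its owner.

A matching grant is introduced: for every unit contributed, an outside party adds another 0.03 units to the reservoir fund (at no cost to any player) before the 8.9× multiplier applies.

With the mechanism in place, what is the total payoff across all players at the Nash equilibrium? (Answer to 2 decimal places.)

230.00 thousand dollars

Even with the mechanism, each unit contributed returns only 8.9 × 1.03 / 10 = 0.9167 per unit of net cost, so contributing nothing is still dominant.
At the Nash equilibrium no one contributes; group total payoff = 10 × 23 = 230.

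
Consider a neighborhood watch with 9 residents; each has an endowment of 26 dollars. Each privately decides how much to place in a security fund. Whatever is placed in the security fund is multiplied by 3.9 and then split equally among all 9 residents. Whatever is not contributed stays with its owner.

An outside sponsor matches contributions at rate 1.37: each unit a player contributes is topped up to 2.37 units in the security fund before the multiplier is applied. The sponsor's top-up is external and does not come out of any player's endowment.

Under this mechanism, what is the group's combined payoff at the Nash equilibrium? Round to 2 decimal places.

The effective private return per unit is now 3.9 × 2.37 / 9 = 1.0270 > 1, so every player's dominant strategy flips to full contribution.
At the Nash equilibrium everyone contributes 26. Group total payoff = 3.9 × 2.37 × 234 = 2162.86.

2162.86 dollars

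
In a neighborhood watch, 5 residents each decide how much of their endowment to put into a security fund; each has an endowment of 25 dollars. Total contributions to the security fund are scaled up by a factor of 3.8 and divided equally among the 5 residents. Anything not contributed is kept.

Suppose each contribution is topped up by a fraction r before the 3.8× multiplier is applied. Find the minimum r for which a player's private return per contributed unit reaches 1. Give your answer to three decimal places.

0.316

With matching at rate r, one contributed unit becomes (1 + r) in the security fund and returns 3.8 × (1 + r) / 5 to the contributor.
Setting this equal to 1: 1 + r = 5/3.8 = 1.3158.
So the minimum matching rate is r = 1.3158 − 1 = 0.316.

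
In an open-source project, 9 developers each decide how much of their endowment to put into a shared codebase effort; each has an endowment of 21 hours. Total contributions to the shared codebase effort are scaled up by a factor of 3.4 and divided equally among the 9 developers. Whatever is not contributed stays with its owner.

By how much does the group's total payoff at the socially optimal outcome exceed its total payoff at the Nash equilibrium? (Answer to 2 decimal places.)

453.60 hours

Each contributed unit returns 3.4/9 = 0.3778 to its contributor — below 1 — so contributing 0 is dominant for every player. At the Nash equilibrium everyone keeps their 21, and the group total is 9 × 21 = 189.
Each contributed unit returns 3.400 to the group as a whole (0.3778 to each of 9 players), which exceeds 1, so the social optimum is full contribution: group total = 3.400 × 189 = 642.60.
Efficiency loss = 642.60 − 189 = 453.60.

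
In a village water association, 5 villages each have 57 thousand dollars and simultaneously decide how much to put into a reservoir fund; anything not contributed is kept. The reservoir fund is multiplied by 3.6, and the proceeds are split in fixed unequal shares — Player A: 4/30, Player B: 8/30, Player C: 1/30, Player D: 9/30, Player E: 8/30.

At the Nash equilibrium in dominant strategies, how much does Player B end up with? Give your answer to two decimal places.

111.72 thousand dollars

Player j's private return per contributed unit is 3.6 × (j's share). Contributing is weakly dominant for j when that share is at least 1/3.6 = 0.2778, and contributing 0 is dominant otherwise.
The only share above 0.2778 is Player D's 9/30, contributing 57; the remaining 4 contribute 0. Total contributed: 57.
Player B keeps 57 and receives 3.6 × 57 × 8/30 = 54.72 from the reservoir fund, for a payoff of 111.72.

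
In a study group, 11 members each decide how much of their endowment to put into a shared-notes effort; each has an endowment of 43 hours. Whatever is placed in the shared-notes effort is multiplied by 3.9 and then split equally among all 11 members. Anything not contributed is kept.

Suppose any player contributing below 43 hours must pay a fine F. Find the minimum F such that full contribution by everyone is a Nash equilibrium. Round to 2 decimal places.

27.75 hours

Given the others contribute fully, the best deviation is to contribute 0 (any partial contribution still incurs the fine and gives up units whose private return 0.3545 is below 1).
Deviating from 43 to 0 saves 43 hours but forfeits the deviator's share of the drop in the shared-notes effort: 3.9/11 × 43 = 15.25.
So the deviation gain is 43 − 15.25 = 27.75, and the fine must be at least 27.75 hours to wipe it out.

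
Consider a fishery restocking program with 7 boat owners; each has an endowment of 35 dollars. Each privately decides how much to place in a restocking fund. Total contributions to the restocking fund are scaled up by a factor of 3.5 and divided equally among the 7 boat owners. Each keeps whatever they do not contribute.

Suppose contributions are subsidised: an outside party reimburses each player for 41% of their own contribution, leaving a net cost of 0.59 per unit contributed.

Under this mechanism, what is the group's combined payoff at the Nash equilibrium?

The effective private return is (3.5/7) / 0.59 = 0.8475, which is still under 1, so the mechanism doesn't change anyone's dominant strategy: zero contribution.
Everyone keeps their endowment and the group total is 7 × 35 = 245.

245.00 dollars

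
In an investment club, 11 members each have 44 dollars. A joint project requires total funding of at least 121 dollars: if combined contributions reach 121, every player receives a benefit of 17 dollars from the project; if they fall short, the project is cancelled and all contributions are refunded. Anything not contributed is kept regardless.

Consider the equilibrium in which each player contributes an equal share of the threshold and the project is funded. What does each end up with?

50 dollars

Equal share of the threshold: 121/11 = 11.
At this profile no one gains by cutting their contribution: any cut drops the total below 121, the project is cancelled, contributions are refunded, and the deviator ends with 44, which is less than 44 − 11 + 17 = 50. Contributing more than 11 just wastes the excess. So contributing exactly 11 is a best response.
Each player's payoff: 44 − 11 + 17 = 50.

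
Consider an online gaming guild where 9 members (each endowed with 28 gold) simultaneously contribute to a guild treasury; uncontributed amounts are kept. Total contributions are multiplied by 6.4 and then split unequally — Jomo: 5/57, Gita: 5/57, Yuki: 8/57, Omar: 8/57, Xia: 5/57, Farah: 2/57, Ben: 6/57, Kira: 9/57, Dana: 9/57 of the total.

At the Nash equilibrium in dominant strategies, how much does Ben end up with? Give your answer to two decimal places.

65.73 gold

Player j's private return per contributed unit is 6.4 × (j's share). Contributing is weakly dominant for j when that share is at least 1/6.4 = 0.1563, and contributing 0 is dominant otherwise.
The shares above 0.1563 belong to Kira and Dana, contributing 28 each; the remaining 7 contribute 0. Total contributed: 56.
Ben keeps 28 and receives 6.4 × 56 × 6/57 = 37.73 from the guild treasury, for a payoff of 65.73.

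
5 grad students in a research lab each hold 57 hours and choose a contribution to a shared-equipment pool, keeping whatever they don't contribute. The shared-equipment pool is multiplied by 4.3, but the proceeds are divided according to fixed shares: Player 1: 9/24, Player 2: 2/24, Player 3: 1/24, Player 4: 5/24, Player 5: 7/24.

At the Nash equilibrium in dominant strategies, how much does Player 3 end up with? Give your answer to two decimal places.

77.43 hours

A player with share s gets back 4.3·s per unit contributed, so full contribution is dominant for anyone with s > 1/4.3 = 0.2326 and zero contribution is dominant for anyone below.
Player 1 and Player 5 clear that bar, contributing 57 each; the remaining 3 contribute 0. Total contributed: 114.
Player 3 keeps 57 and receives 4.3 × 114 × 1/24 = 20.43 from the shared-equipment pool, for a payoff of 77.43.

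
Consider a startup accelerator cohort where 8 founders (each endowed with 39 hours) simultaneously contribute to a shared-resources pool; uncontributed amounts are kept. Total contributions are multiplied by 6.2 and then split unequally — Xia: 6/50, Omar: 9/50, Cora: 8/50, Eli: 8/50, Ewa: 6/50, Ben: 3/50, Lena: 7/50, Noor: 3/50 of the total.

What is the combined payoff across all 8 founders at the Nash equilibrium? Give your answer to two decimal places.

514.80 hours

Player j's private return per contributed unit is 6.2 × (j's share). Contributing is weakly dominant for j when that share is at least 1/6.2 = 0.1613, and contributing 0 is dominant otherwise.
The only share above 0.1613 is Omar's 9/50, contributing 39; the remaining 7 contribute 0. Total contributed: 39.
The shared-resources pool pays out 6.2 × 39 = 241.80 in total (split across the unequal shares, but the aggregate is all that matters for the group sum).
The 7 free-riders keep 39 each, adding 273. Group total = 273 + 241.80 = 514.80.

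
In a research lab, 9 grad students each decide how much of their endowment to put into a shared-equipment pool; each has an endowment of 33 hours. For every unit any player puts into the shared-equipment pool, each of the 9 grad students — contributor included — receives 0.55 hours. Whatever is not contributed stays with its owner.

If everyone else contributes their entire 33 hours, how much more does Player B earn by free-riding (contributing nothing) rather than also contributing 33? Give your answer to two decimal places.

Switching from a contribution of 33 to 0 lets Player B keep an extra 33 hours, but lowers the shared-equipment pool by 33, which costs Player B their own share of that drop: 0.55 × 33 = 18.15.
Net gain = 33 − 18.15 = 14.85. The private return per contributed unit (0.55) is below 1, so free-riding is indeed the best response regardless of what the others do.

14.85 hours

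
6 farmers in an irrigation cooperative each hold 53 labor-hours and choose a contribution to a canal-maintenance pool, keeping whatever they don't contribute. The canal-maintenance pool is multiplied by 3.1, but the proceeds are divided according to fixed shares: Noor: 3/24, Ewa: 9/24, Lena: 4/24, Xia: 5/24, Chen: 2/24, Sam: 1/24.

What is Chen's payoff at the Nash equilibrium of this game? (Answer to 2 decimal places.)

Player j's private return per contributed unit is 3.1 × (j's share). Contributing is weakly dominant for j when that share is at least 1/3.1 = 0.3226, and contributing 0 is dominant otherwise.
Only Ewa (9/24) clears that bar, contributing 53; the remaining 5 contribute 0. Total contributed: 53.
Chen keeps 53 and receives 3.1 × 53 × 2/24 = 13.69 from the canal-maintenance pool, for a payoff of 66.69.

66.69 labor-hours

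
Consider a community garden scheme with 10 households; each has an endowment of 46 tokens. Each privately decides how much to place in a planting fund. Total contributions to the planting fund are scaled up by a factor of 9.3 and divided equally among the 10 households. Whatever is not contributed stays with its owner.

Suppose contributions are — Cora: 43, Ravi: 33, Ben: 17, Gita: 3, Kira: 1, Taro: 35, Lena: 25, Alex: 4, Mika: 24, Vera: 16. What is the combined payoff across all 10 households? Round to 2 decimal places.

Total contributed: 43 + 33 + 17 + 3 + 1 + 35 + 25 + 4 + 24 + 16 = 201; total kept: 10 × 46 − 201 = 259.
The planting fund pays out 9.3 × 201 = 1869.30 in aggregate.
Group total = 259 + 1869.30 = 2128.30.

2128.30 tokens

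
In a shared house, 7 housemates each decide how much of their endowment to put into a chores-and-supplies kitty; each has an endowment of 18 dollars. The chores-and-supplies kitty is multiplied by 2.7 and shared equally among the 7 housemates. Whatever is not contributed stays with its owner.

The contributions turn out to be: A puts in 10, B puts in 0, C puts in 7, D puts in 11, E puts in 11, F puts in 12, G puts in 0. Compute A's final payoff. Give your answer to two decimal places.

Total contributed: 10 + 0 + 7 + 11 + 11 + 12 + 0 = 51.
Each receives 2.7 × 51 / 7 = 19.67 from the chores-and-supplies kitty.
A keeps 18 − 10 = 8, so A's payoff is 8 + 19.67 = 27.67.

27.67 dollars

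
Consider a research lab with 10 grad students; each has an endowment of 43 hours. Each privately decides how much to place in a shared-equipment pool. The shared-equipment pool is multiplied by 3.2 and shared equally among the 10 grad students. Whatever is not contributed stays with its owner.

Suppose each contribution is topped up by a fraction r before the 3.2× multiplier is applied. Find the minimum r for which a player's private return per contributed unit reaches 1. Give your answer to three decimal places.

2.125

With matching at rate r, one contributed unit becomes (1 + r) in the shared-equipment pool and returns 3.2 × (1 + r) / 10 to the contributor.
Setting this equal to 1: 1 + r = 10/3.2 = 3.1250.
So the minimum matching rate is r = 3.1250 − 1 = 2.125.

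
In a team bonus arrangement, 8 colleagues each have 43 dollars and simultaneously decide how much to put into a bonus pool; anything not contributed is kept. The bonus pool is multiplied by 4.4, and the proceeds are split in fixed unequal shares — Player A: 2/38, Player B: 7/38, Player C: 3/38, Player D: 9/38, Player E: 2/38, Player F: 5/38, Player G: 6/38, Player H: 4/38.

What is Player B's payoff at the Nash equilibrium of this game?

A player with share s gets back 4.4·s per unit contributed, so full contribution is dominant for anyone with s > 1/4.4 = 0.2273 and zero contribution is dominant for anyone below.
Only Player D (9/38) clears that bar, contributing 43; the remaining 7 contribute 0. Total contributed: 43.
Player B keeps 43 and receives 4.4 × 43 × 7/38 = 34.85 from the bonus pool, for a payoff of 77.85.

77.85 dollars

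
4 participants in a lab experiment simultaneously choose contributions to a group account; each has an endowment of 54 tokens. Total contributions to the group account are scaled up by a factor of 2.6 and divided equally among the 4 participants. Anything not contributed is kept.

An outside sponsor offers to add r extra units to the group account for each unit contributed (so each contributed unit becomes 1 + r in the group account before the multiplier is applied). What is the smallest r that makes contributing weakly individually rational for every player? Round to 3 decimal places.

With matching at rate r, one contributed unit becomes (1 + r) in the group account and returns 2.6 × (1 + r) / 4 to the contributor.
Setting this equal to 1: 1 + r = 4/2.6 = 1.5385.
So the minimum matching rate is r = 1.5385 − 1 = 0.538.

0.538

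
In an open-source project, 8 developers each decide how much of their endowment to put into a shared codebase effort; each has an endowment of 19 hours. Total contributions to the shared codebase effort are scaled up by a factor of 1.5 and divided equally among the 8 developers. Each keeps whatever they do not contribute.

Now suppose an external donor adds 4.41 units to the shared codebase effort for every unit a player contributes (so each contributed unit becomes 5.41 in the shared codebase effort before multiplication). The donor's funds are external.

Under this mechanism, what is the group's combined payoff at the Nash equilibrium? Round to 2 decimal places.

1233.48 hours

Under the mechanism each unit contributed yields 1.5 × 5.41 / 8 = 1.0144 back to its contributor per unit of net cost, which exceeds 1, making full contribution the dominant choice for everyone.
At the Nash equilibrium everyone contributes 19. Group total payoff = 1.5 × 5.41 × 152 = 1233.48.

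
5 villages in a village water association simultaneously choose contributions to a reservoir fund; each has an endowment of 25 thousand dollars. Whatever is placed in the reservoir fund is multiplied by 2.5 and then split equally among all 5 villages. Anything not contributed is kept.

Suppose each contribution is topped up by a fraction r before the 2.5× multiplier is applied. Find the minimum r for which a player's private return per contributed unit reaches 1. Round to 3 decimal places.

With matching at rate r, one contributed unit becomes (1 + r) in the reservoir fund and returns 2.5 × (1 + r) / 5 to the contributor.
Setting this equal to 1: 1 + r = 5/2.5 = 2.0000.
So the minimum matching rate is r = 2.0000 − 1 = 1.000.

1.000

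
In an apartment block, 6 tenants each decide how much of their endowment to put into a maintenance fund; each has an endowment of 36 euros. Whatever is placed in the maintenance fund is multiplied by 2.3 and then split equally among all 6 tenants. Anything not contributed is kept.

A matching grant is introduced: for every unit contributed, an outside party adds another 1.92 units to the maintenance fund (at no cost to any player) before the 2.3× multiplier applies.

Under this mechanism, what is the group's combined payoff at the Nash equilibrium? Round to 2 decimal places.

With the mechanism, a contributed unit returns 2.3 × 2.92 / 6 = 1.1193 per unit of net cost to the contributor — now above 1 — so contributing fully is weakly dominant for every player.
At the Nash equilibrium everyone contributes 36. Group total payoff = 2.3 × 2.92 × 216 = 1450.66.

1450.66 euros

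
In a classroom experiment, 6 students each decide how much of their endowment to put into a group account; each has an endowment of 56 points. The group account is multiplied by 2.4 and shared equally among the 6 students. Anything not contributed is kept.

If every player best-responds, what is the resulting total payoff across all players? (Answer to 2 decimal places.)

336.00 points

Each contributed unit returns 2.4/6 = 0.4000 to its contributor — below 1 — so contributing 0 is dominant for every player. At the Nash equilibrium everyone keeps their 56, and the group total is 6 × 56 = 336.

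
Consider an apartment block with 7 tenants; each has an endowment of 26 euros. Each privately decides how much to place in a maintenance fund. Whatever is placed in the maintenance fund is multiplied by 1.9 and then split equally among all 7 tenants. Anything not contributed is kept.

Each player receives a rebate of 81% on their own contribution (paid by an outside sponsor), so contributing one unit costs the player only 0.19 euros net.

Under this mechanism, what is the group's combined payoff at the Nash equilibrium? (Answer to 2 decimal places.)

With the mechanism, a contributed unit returns (1.9/7) / 0.19 = 1.4286 per unit of net cost to the contributor — now above 1 — so contributing fully is weakly dominant for every player.
So the Nash equilibrium is full contribution by all 7; the group earns 7 × (26 × 0.81 + 1.9 × 26) = 493.22.

493.22 euros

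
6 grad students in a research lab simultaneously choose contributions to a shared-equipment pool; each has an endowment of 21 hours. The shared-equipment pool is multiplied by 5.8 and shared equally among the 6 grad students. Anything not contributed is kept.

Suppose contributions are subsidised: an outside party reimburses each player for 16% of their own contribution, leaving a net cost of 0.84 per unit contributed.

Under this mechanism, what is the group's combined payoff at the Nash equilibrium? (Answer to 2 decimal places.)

750.96 hours

With the mechanism, a contributed unit returns (5.8/6) / 0.84 = 1.1508 per unit of net cost to the contributor — now above 1 — so contributing fully is weakly dominant for every player.
So the Nash equilibrium is full contribution by all 6; the group earns 6 × (21 × 0.16 + 5.8 × 21) = 750.96.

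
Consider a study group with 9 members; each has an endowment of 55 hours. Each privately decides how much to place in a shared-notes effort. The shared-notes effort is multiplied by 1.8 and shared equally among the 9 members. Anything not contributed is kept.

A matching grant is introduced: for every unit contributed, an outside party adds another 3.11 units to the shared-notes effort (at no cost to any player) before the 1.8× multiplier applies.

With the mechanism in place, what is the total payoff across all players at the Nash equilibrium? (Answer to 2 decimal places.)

With the mechanism, a contributed unit returns 1.8 × 4.11 / 9 = 0.8220 per unit of net cost — still below 1 — so contributing 0 remains dominant for every player.
Everyone keeps their endowment and the group total is 9 × 55 = 495.

495.00 hours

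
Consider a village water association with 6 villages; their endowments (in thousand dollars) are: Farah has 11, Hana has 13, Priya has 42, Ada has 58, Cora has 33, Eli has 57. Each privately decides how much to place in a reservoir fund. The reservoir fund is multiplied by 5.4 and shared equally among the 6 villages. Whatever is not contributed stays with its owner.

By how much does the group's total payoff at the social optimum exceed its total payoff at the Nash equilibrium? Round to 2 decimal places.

941.60 thousand dollars

The private return per contributed unit is 5.4/6 = 0.9000 < 1 for every player regardless of endowment, so the Nash equilibrium is zero contribution and the group total is Σ E_j = 11 + 13 + 42 + 58 + 33 + 57 = 214.
Each contributed unit returns 5.400 to the group, so the social optimum is full contribution by everyone: group total = 5.400 × 214 = 1155.60.
Efficiency loss = (5.400 − 1) × 214 = 941.60.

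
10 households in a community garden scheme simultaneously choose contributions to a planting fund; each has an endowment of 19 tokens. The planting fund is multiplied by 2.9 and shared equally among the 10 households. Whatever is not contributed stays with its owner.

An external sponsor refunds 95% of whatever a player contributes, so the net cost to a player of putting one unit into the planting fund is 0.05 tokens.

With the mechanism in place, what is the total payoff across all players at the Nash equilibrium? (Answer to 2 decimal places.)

731.50 tokens

Under the mechanism each unit contributed yields (2.9/10) / 0.05 = 5.8000 back to its contributor per unit of net cost, which exceeds 1, making full contribution the dominant choice for everyone.
So the Nash equilibrium is full contribution by all 10; the group earns 10 × (19 × 0.95 + 2.9 × 19) = 731.50.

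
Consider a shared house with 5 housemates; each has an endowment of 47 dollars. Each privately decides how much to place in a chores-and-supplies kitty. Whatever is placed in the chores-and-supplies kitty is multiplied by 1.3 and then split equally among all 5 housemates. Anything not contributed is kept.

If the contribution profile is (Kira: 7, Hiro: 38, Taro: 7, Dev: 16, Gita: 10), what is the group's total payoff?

258.40 dollars

Total contributed: 7 + 38 + 7 + 16 + 10 = 78; total kept: 5 × 47 − 78 = 157.
The chores-and-supplies kitty pays out 1.3 × 78 = 101.40 in aggregate.
Group total = 157 + 101.40 = 258.40.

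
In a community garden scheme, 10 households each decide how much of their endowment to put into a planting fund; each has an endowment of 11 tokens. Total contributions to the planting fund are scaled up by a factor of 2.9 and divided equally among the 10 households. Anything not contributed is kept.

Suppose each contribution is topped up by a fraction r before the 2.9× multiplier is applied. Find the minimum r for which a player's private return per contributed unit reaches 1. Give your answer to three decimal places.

With matching at rate r, one contributed unit becomes (1 + r) in the planting fund and returns 2.9 × (1 + r) / 10 to the contributor.
Setting this equal to 1: 1 + r = 10/2.9 = 3.4483.
So the minimum matching rate is r = 3.4483 − 1 = 2.448.

2.448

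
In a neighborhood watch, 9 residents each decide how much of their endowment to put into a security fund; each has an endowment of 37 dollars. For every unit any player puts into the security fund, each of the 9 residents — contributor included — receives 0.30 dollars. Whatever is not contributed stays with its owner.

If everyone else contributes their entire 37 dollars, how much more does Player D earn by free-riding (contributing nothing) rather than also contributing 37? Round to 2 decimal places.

Switching from a contribution of 37 to 0 lets Player D keep an extra 37 dollars, but lowers the security fund by 37, which costs Player D their own share of that drop: 0.30 × 37 = 11.10.
Net gain = 37 − 11.10 = 25.90. The private return per contributed unit (0.30) is below 1, so free-riding is indeed the best response regardless of what the others do.

25.90 dollars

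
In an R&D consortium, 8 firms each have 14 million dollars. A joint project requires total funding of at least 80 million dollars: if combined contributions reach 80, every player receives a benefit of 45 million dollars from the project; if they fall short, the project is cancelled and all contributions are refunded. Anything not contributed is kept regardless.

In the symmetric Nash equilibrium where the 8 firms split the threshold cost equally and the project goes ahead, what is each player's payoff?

49 million dollars

Equal share of the threshold: 80/8 = 10.
At this profile no one gains by cutting their contribution: any cut drops the total below 80, the project is cancelled, contributions are refunded, and the deviator ends with 14, which is less than 14 − 10 + 45 = 49. Contributing more than 10 just wastes the excess. So contributing exactly 10 is a best response.
Each player's payoff: 14 − 10 + 45 = 49.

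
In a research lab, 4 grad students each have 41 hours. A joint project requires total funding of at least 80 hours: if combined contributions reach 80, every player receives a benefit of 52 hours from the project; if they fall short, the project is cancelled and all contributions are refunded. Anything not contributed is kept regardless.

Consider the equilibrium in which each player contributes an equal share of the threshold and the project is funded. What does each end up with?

73 hours

Equal share of the threshold: 80/4 = 20.
At this profile no one gains by cutting their contribution: any cut drops the total below 80, the project is cancelled, contributions are refunded, and the deviator ends with 41, which is less than 41 − 20 + 52 = 73. Contributing more than 20 just wastes the excess. So contributing exactly 20 is a best response.
Each player's payoff: 41 − 20 + 52 = 73.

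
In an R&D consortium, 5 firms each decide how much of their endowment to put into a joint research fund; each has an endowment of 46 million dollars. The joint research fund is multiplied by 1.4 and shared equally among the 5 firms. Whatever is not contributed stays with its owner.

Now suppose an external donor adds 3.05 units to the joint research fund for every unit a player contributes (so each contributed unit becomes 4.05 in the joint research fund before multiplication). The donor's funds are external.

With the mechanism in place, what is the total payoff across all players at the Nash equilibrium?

Under the mechanism each unit contributed yields 1.4 × 4.05 / 5 = 1.1340 back to its contributor per unit of net cost, which exceeds 1, making full contribution the dominant choice for everyone.
At the Nash equilibrium everyone contributes 46. Group total payoff = 1.4 × 4.05 × 230 = 1304.10.

1304.10 million dollars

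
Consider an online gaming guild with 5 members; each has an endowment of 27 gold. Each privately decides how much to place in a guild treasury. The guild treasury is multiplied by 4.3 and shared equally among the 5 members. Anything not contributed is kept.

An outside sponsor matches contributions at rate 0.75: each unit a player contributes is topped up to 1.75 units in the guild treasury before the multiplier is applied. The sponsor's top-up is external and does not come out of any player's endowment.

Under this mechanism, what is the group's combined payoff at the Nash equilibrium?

1015.88 gold

The effective private return per unit is now 4.3 × 1.75 / 5 = 1.5050 > 1, so every player's dominant strategy flips to full contribution.
At the Nash equilibrium everyone contributes 27. Group total payoff = 4.3 × 1.75 × 135 = 1015.88.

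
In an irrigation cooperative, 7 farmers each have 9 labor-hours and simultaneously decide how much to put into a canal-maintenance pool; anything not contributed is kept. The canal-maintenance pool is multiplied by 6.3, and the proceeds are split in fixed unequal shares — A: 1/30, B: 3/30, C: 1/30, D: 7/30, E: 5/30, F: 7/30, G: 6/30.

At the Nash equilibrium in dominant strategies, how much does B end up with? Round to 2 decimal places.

A player with share s gets back 6.3·s per unit contributed, so full contribution is dominant for anyone with s > 1/6.3 = 0.1587 and zero contribution is dominant for anyone below.
D, E, F and G clear that bar, contributing 9 each; the remaining 3 contribute 0. Total contributed: 36.
B keeps 9 and receives 6.3 × 36 × 3/30 = 22.68 from the canal-maintenance pool, for a payoff of 31.68.

31.68 labor-hours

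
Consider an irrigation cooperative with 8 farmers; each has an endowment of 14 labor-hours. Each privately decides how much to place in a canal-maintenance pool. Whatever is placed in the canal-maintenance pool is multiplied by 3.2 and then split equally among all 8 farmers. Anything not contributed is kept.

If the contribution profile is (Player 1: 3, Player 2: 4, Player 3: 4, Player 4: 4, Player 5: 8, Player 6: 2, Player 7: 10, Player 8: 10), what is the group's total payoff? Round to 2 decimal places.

211.00 labor-hours

Total contributed: 3 + 4 + 4 + 4 + 8 + 2 + 10 + 10 = 45; total kept: 8 × 14 − 45 = 67.
The canal-maintenance pool pays out 3.2 × 45 = 144.00 in aggregate.
Group total = 67 + 144.00 = 211.00.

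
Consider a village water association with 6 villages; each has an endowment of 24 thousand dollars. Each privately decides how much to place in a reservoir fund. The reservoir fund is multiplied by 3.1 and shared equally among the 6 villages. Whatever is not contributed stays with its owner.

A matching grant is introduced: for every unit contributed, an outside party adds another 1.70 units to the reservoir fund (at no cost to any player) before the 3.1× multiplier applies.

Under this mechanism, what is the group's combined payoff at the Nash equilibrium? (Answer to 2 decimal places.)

1205.28 thousand dollars

The effective private return per unit is now 3.1 × 2.70 / 6 = 1.3950 > 1, so every player's dominant strategy flips to full contribution.
So the Nash equilibrium is full contribution by all 6; the group earns 3.1 × 2.70 × 144 = 1205.28.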